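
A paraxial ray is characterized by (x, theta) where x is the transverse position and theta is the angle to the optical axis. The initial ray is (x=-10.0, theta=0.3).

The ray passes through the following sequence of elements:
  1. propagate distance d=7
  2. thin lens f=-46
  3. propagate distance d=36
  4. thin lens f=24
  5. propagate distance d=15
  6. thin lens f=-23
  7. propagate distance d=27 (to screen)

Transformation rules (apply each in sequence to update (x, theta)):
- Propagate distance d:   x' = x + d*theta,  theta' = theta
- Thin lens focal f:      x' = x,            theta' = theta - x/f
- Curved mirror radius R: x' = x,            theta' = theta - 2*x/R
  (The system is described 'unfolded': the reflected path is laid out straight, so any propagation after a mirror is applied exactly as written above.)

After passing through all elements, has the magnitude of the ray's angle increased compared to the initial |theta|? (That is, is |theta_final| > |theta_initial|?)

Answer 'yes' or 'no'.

Answer: no

Derivation:
Initial: x=-10.0000 theta=0.3000
After 1 (propagate distance d=7): x=-7.9000 theta=0.3000
After 2 (thin lens f=-46): x=-7.9000 theta=59/460 (≈0.1283)
After 3 (propagate distance d=36): x=-151/46 (≈-3.2826) theta=59/460 (≈0.1283)
After 4 (thin lens f=24): x=-151/46 (≈-3.2826) theta=1463/5520 (≈0.2650)
After 5 (propagate distance d=15): x=255/368 (≈0.6929) theta=1463/5520 (≈0.2650)
After 6 (thin lens f=-23): x=255/368 (≈0.6929) theta=18737/63480 (≈0.2952)
After 7 (propagate distance d=27 (to screen)): x=366591/42320 (≈8.6624) theta=18737/63480 (≈0.2952)
|theta_initial|=0.3000 |theta_final|=18737/63480 (≈0.2952) -> not increased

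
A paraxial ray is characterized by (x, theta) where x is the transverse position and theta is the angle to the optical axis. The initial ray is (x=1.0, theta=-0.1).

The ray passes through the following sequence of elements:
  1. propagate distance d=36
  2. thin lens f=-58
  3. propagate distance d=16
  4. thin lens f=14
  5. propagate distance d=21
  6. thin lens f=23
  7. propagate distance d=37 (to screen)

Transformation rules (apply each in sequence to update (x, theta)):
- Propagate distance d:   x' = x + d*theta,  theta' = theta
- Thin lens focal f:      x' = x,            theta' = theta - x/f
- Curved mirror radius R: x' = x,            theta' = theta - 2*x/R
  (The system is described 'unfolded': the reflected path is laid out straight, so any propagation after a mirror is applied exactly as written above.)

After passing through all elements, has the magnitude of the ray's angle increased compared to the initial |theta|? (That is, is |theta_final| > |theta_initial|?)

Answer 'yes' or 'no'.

Initial: x=1.0000 theta=-0.1000
After 1 (propagate distance d=36): x=-2.6000 theta=-0.1000
After 2 (thin lens f=-58): x=-2.6000 theta=-21/145 (≈-0.1448)
After 3 (propagate distance d=16): x=-713/145 (≈-4.9172) theta=-21/145 (≈-0.1448)
After 4 (thin lens f=14): x=-713/145 (≈-4.9172) theta=419/2030 (≈0.2064)
After 5 (propagate distance d=21): x=-169/290 (≈-0.5828) theta=419/2030 (≈0.2064)
After 6 (thin lens f=23): x=-169/290 (≈-0.5828) theta=1082/4669 (≈0.2317)
After 7 (propagate distance d=37 (to screen)): x=373131/46690 (≈7.9917) theta=1082/4669 (≈0.2317)
|theta_initial|=0.1000 |theta_final|=1082/4669 (≈0.2317) -> increased

Answer: yes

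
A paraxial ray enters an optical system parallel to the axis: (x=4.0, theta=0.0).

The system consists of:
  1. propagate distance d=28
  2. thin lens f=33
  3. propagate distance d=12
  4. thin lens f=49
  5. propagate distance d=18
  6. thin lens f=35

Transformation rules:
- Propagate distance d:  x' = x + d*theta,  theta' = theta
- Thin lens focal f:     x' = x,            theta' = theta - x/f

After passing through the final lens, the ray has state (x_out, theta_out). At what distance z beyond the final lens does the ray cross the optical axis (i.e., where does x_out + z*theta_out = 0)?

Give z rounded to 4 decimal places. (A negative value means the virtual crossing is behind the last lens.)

Answer: -3.6435

Derivation:
Initial: x=4.0000 theta=0.0000
After 1 (propagate distance d=28): x=4.0000 theta=0.0000
After 2 (thin lens f=33): x=4.0000 theta=-4/33 (≈-0.1212)
After 3 (propagate distance d=12): x=28/11 (≈2.5455) theta=-4/33 (≈-0.1212)
After 4 (thin lens f=49): x=28/11 (≈2.5455) theta=-40/231 (≈-0.1732)
After 5 (propagate distance d=18): x=-4/7 (≈-0.5714) theta=-40/231 (≈-0.1732)
After 6 (thin lens f=35): x=-4/7 (≈-0.5714) theta=-1268/8085 (≈-0.1568)
z_focus = -x_out/theta_out = -(-4/7)/(-1268/8085) = -1155/317 ≈ -3.6435
Rounded to 4 decimal places: z = -3.6435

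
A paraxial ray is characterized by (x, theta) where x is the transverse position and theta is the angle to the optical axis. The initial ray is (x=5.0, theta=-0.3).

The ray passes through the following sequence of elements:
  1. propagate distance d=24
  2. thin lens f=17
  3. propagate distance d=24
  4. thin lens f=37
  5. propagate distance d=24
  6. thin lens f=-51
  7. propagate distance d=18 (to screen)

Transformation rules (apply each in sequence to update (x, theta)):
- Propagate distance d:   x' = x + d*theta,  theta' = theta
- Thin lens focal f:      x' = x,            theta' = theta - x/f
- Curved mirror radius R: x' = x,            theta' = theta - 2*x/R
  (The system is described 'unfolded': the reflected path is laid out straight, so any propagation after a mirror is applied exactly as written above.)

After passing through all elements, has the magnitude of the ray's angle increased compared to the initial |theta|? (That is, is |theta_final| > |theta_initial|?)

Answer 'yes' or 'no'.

Answer: no

Derivation:
Initial: x=5.0000 theta=-0.3000
After 1 (propagate distance d=24): x=-2.2000 theta=-0.3000
After 2 (thin lens f=17): x=-2.2000 theta=-29/170 (≈-0.1706)
After 3 (propagate distance d=24): x=-107/17 (≈-6.2941) theta=-29/170 (≈-0.1706)
After 4 (thin lens f=37): x=-107/17 (≈-6.2941) theta=-3/6290 (≈-0.0005)
After 5 (propagate distance d=24): x=-19831/3145 (≈-6.3056) theta=-3/6290 (≈-0.0005)
After 6 (thin lens f=-51): x=-19831/3145 (≈-6.3056) theta=-7963/64158 (≈-0.1241)
After 7 (propagate distance d=18 (to screen)): x=-456572/53465 (≈-8.5396) theta=-7963/64158 (≈-0.1241)
|theta_initial|=0.3000 |theta_final|=7963/64158 (≈0.1241) -> not increased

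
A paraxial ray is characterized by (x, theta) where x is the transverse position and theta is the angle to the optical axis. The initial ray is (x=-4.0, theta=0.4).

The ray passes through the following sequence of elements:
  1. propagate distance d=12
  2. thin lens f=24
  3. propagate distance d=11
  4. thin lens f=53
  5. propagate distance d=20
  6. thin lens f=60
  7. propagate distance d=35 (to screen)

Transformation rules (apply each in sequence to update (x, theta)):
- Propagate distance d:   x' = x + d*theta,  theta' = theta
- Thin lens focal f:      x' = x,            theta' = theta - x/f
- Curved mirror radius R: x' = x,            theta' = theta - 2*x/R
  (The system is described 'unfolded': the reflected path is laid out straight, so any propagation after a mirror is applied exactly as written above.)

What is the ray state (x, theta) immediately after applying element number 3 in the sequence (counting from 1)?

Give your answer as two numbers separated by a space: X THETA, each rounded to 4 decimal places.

Initial: x=-4.0000 theta=0.4000
After 1 (propagate distance d=12): x=0.8000 theta=0.4000
After 2 (thin lens f=24): x=0.8000 theta=11/30 (≈0.3667)
After 3 (propagate distance d=11): x=29/6 (≈4.8333) theta=11/30 (≈0.3667)
Rounded to 4 decimal places: x = 4.8333, theta = 0.3667

Answer: 4.8333 0.3667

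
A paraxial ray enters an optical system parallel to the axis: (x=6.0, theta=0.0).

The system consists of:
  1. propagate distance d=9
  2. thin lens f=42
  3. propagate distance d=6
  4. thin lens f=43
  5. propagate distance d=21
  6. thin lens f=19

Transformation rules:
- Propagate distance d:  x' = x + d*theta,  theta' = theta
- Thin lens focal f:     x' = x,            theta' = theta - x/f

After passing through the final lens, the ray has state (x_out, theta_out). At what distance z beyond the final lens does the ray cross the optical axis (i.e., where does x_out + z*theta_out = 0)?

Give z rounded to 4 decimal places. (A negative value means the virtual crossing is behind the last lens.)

Answer: -1.5173

Derivation:
Initial: x=6.0000 theta=0.0000
After 1 (propagate distance d=9): x=6.0000 theta=0.0000
After 2 (thin lens f=42): x=6.0000 theta=-1/7 (≈-0.1429)
After 3 (propagate distance d=6): x=36/7 (≈5.1429) theta=-1/7 (≈-0.1429)
After 4 (thin lens f=43): x=36/7 (≈5.1429) theta=-79/301 (≈-0.2625)
After 5 (propagate distance d=21): x=-111/301 (≈-0.3688) theta=-79/301 (≈-0.2625)
After 6 (thin lens f=19): x=-111/301 (≈-0.3688) theta=-1390/5719 (≈-0.2430)
z_focus = -x_out/theta_out = -(-111/301)/(-1390/5719) = -2109/1390 ≈ -1.5173
Rounded to 4 decimal places: z = -1.5173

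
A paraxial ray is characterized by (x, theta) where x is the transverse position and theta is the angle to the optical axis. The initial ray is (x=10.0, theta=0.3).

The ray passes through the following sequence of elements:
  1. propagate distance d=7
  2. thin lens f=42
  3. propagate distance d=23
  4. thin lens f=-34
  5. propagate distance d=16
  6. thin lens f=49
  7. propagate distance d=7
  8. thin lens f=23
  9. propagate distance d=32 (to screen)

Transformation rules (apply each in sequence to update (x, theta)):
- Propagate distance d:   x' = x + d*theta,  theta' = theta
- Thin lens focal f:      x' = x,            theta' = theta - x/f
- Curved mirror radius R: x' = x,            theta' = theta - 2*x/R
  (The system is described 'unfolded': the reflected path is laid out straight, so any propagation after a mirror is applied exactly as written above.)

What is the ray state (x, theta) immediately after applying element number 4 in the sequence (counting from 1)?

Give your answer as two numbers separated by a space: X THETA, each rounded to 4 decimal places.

Answer: 12.3738 0.3758

Derivation:
Initial: x=10.0000 theta=0.3000
After 1 (propagate distance d=7): x=12.1000 theta=0.3000
After 2 (thin lens f=42): x=12.1000 theta=1/84 (≈0.0119)
After 3 (propagate distance d=23): x=5197/420 (≈12.3738) theta=1/84 (≈0.0119)
After 4 (thin lens f=-34): x=5197/420 (≈12.3738) theta=1789/4760 (≈0.3758)
Rounded to 4 decimal places: x = 12.3738, theta = 0.3758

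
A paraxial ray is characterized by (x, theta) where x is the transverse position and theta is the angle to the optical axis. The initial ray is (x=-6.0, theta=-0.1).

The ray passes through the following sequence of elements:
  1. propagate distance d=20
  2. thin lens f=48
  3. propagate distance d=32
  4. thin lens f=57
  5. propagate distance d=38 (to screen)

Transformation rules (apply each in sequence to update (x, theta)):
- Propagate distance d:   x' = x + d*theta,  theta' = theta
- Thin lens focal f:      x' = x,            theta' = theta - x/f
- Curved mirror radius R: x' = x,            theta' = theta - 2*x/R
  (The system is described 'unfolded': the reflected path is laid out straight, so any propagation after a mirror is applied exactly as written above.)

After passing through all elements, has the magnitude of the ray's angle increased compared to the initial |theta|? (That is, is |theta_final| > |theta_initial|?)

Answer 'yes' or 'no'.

Answer: yes

Derivation:
Initial: x=-6.0000 theta=-0.1000
After 1 (propagate distance d=20): x=-8.0000 theta=-0.1000
After 2 (thin lens f=48): x=-8.0000 theta=1/15 (≈0.0667)
After 3 (propagate distance d=32): x=-88/15 (≈-5.8667) theta=1/15 (≈0.0667)
After 4 (thin lens f=57): x=-88/15 (≈-5.8667) theta=29/171 (≈0.1696)
After 5 (propagate distance d=38 (to screen)): x=26/45 (≈0.5778) theta=29/171 (≈0.1696)
|theta_initial|=0.1000 |theta_final|=29/171 (≈0.1696) -> increased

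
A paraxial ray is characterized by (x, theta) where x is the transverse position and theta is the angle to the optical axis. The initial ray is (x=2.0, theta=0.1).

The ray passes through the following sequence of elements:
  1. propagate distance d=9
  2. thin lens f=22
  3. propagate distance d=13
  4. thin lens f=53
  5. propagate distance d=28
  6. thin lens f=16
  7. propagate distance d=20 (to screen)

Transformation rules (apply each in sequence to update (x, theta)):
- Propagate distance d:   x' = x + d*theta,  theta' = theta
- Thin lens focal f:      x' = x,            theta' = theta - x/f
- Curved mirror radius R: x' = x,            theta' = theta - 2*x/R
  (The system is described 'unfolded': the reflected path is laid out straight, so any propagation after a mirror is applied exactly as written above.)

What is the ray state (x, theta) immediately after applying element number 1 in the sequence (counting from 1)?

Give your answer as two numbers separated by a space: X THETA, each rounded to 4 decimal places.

Answer: 2.9000 0.1000

Derivation:
Initial: x=2.0000 theta=0.1000
After 1 (propagate distance d=9): x=2.9000 theta=0.1000
Rounded to 4 decimal places: x = 2.9000, theta = 0.1000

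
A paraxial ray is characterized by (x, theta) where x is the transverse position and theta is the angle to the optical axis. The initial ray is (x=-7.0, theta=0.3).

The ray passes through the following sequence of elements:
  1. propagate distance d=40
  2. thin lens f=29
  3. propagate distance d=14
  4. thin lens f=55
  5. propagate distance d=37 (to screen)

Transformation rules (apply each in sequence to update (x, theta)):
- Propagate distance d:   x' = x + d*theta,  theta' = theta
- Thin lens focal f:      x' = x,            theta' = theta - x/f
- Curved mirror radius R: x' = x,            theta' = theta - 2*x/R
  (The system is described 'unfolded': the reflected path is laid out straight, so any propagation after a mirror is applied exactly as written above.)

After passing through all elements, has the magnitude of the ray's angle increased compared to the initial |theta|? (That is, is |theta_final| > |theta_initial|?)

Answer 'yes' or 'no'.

Initial: x=-7.0000 theta=0.3000
After 1 (propagate distance d=40): x=5.0000 theta=0.3000
After 2 (thin lens f=29): x=5.0000 theta=37/290 (≈0.1276)
After 3 (propagate distance d=14): x=984/145 (≈6.7862) theta=37/290 (≈0.1276)
After 4 (thin lens f=55): x=984/145 (≈6.7862) theta=67/15950 (≈0.0042)
After 5 (propagate distance d=37 (to screen)): x=110719/15950 (≈6.9416) theta=67/15950 (≈0.0042)
|theta_initial|=0.3000 |theta_final|=67/15950 (≈0.0042) -> not increased

Answer: no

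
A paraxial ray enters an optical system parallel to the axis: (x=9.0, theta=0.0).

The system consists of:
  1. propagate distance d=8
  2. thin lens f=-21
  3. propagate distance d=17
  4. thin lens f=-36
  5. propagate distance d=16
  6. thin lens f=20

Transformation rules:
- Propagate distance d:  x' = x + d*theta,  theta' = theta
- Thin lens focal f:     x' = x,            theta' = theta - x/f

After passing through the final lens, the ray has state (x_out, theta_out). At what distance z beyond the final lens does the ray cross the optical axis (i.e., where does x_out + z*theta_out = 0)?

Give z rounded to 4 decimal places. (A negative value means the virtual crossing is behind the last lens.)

Initial: x=9.0000 theta=0.0000
After 1 (propagate distance d=8): x=9.0000 theta=0.0000
After 2 (thin lens f=-21): x=9.0000 theta=3/7 (≈0.4286)
After 3 (propagate distance d=17): x=114/7 (≈16.2857) theta=3/7 (≈0.4286)
After 4 (thin lens f=-36): x=114/7 (≈16.2857) theta=37/42 (≈0.8810)
After 5 (propagate distance d=16): x=638/21 (≈30.3810) theta=37/42 (≈0.8810)
After 6 (thin lens f=20): x=638/21 (≈30.3810) theta=-67/105 (≈-0.6381)
z_focus = -x_out/theta_out = -(638/21)/(-67/105) = 3190/67 ≈ 47.6119
Rounded to 4 decimal places: z = 47.6119

Answer: 47.6119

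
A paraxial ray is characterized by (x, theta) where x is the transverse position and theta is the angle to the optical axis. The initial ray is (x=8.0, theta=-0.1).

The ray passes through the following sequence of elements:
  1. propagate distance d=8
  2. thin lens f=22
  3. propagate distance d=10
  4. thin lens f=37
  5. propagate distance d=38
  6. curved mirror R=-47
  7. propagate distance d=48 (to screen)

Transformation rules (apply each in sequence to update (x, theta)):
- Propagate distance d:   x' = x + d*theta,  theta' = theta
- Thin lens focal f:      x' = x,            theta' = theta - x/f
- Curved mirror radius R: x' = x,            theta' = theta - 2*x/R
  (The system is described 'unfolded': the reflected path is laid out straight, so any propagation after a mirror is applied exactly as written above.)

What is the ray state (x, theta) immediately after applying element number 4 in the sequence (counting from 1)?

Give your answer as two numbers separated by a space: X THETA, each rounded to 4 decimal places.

Answer: 2.9273 -0.5064

Derivation:
Initial: x=8.0000 theta=-0.1000
After 1 (propagate distance d=8): x=7.2000 theta=-0.1000
After 2 (thin lens f=22): x=7.2000 theta=-47/110 (≈-0.4273)
After 3 (propagate distance d=10): x=161/55 (≈2.9273) theta=-47/110 (≈-0.4273)
After 4 (thin lens f=37): x=161/55 (≈2.9273) theta=-2061/4070 (≈-0.5064)
Rounded to 4 decimal places: x = 2.9273, theta = -0.5064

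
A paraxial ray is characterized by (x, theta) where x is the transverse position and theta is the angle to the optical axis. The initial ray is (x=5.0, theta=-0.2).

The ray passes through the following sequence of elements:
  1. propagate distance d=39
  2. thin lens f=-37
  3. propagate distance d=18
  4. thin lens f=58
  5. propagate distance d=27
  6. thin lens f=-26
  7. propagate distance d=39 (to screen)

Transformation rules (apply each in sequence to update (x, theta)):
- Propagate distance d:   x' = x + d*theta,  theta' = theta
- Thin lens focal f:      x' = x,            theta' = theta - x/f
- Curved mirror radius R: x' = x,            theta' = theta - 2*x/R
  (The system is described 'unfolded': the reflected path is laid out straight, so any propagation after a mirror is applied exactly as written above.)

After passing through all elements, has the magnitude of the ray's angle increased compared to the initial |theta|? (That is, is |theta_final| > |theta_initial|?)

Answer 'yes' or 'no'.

Answer: yes

Derivation:
Initial: x=5.0000 theta=-0.2000
After 1 (propagate distance d=39): x=-2.8000 theta=-0.2000
After 2 (thin lens f=-37): x=-2.8000 theta=-51/185 (≈-0.2757)
After 3 (propagate distance d=18): x=-1436/185 (≈-7.7622) theta=-51/185 (≈-0.2757)
After 4 (thin lens f=58): x=-1436/185 (≈-7.7622) theta=-761/5365 (≈-0.1418)
After 5 (propagate distance d=27): x=-62191/5365 (≈-11.5920) theta=-761/5365 (≈-0.1418)
After 6 (thin lens f=-26): x=-62191/5365 (≈-11.5920) theta=-81977/139490 (≈-0.5877)
After 7 (propagate distance d=39 (to screen)): x=-370313/10730 (≈-34.5119) theta=-81977/139490 (≈-0.5877)
|theta_initial|=0.2000 |theta_final|=81977/139490 (≈0.5877) -> increased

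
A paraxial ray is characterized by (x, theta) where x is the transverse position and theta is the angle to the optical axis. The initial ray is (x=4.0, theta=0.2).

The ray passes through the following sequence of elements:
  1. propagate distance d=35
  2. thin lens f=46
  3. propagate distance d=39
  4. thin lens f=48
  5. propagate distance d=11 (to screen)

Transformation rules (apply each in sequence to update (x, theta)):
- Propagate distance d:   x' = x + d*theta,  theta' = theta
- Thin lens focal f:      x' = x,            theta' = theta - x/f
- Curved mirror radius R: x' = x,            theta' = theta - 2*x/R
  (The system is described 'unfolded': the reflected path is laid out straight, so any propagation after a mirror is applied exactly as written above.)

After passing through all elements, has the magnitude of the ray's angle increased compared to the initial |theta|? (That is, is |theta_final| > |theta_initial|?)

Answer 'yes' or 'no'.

Answer: yes

Derivation:
Initial: x=4.0000 theta=0.2000
After 1 (propagate distance d=35): x=11.0000 theta=0.2000
After 2 (thin lens f=46): x=11.0000 theta=-9/230 (≈-0.0391)
After 3 (propagate distance d=39): x=2179/230 (≈9.4739) theta=-9/230 (≈-0.0391)
After 4 (thin lens f=48): x=2179/230 (≈9.4739) theta=-2611/11040 (≈-0.2365)
After 5 (propagate distance d=11 (to screen)): x=75871/11040 (≈6.8724) theta=-2611/11040 (≈-0.2365)
|theta_initial|=0.2000 |theta_final|=2611/11040 (≈0.2365) -> increased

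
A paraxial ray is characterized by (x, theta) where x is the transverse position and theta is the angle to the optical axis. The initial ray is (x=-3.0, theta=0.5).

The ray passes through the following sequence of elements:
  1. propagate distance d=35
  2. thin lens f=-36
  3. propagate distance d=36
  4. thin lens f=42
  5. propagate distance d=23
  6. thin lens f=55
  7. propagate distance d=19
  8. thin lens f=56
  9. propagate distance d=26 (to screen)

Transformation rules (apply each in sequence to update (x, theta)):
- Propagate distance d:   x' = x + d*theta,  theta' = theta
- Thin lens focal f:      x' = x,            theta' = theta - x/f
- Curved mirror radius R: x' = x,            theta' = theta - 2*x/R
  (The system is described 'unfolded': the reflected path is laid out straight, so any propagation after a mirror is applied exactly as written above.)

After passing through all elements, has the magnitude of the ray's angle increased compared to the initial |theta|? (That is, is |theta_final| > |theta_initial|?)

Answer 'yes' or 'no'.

Answer: yes

Derivation:
Initial: x=-3.0000 theta=0.5000
After 1 (propagate distance d=35): x=14.5000 theta=0.5000
After 2 (thin lens f=-36): x=14.5000 theta=65/72 (≈0.9028)
After 3 (propagate distance d=36): x=47.0000 theta=65/72 (≈0.9028)
After 4 (thin lens f=42): x=47.0000 theta=-109/504 (≈-0.2163)
After 5 (propagate distance d=23): x=21181/504 (≈42.0258) theta=-109/504 (≈-0.2163)
After 6 (thin lens f=55): x=21181/504 (≈42.0258) theta=-3397/3465 (≈-0.9804)
After 7 (propagate distance d=19): x=648611/27720 (≈23.3987) theta=-3397/3465 (≈-0.9804)
After 8 (thin lens f=56): x=648611/27720 (≈23.3987) theta=-241163/172480 (≈-1.3982)
After 9 (propagate distance d=26 (to screen)): x=-10054963/776160 (≈-12.9548) theta=-241163/172480 (≈-1.3982)
|theta_initial|=0.5000 |theta_final|=241163/172480 (≈1.3982) -> increased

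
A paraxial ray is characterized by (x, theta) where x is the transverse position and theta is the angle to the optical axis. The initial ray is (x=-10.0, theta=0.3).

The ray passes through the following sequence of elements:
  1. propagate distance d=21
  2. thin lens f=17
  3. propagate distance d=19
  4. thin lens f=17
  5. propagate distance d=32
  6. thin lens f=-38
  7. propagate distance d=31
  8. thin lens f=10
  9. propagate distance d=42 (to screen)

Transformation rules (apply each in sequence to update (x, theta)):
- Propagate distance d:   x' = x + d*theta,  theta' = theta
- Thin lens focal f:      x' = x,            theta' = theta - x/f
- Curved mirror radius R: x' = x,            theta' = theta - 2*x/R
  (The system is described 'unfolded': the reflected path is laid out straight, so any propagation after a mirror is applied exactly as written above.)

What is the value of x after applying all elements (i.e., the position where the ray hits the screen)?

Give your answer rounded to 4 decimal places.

Initial: x=-10.0000 theta=0.3000
After 1 (propagate distance d=21): x=-3.7000 theta=0.3000
After 2 (thin lens f=17): x=-3.7000 theta=44/85 (≈0.5176)
After 3 (propagate distance d=19): x=1043/170 (≈6.1353) theta=44/85 (≈0.5176)
After 4 (thin lens f=17): x=1043/170 (≈6.1353) theta=453/2890 (≈0.1567)
After 5 (propagate distance d=32): x=32227/2890 (≈11.1512) theta=453/2890 (≈0.1567)
After 6 (thin lens f=-38): x=32227/2890 (≈11.1512) theta=49441/109820 (≈0.4502)
After 7 (propagate distance d=31): x=2757297/109820 (≈25.1074) theta=49441/109820 (≈0.4502)
After 8 (thin lens f=10): x=2757297/109820 (≈25.1074) theta=-133111/64600 (≈-2.0605)
After 9 (propagate distance d=42 (to screen)): x=-16867071/274550 (≈-61.4353) theta=-133111/64600 (≈-2.0605)
Rounded to 4 decimal places: x = -61.4353

Answer: -61.4353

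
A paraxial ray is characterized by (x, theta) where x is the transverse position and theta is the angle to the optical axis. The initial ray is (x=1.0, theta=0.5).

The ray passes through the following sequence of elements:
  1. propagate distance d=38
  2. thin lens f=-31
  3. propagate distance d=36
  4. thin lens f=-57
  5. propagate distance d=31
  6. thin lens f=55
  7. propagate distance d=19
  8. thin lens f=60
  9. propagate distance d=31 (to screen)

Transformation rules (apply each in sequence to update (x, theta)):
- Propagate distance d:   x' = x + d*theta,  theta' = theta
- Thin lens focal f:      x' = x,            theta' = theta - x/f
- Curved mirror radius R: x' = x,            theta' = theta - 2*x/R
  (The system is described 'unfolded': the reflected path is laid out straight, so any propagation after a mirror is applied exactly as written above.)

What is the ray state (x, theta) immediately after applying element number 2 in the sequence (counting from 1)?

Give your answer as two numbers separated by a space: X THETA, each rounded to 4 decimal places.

Answer: 20.0000 1.1452

Derivation:
Initial: x=1.0000 theta=0.5000
After 1 (propagate distance d=38): x=20.0000 theta=0.5000
After 2 (thin lens f=-31): x=20.0000 theta=71/62 (≈1.1452)
Rounded to 4 decimal places: x = 20.0000, theta = 1.1452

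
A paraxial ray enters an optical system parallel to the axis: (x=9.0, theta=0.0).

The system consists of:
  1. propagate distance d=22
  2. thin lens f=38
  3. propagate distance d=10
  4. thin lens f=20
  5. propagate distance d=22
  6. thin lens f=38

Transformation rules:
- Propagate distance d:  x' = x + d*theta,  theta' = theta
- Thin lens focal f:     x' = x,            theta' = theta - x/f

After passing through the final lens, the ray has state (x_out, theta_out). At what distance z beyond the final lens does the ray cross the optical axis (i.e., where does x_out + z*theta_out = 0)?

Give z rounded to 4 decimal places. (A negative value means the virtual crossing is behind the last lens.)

Answer: -14.1928

Derivation:
Initial: x=9.0000 theta=0.0000
After 1 (propagate distance d=22): x=9.0000 theta=0.0000
After 2 (thin lens f=38): x=9.0000 theta=-9/38 (≈-0.2368)
After 3 (propagate distance d=10): x=126/19 (≈6.6316) theta=-9/38 (≈-0.2368)
After 4 (thin lens f=20): x=126/19 (≈6.6316) theta=-54/95 (≈-0.5684)
After 5 (propagate distance d=22): x=-558/95 (≈-5.8737) theta=-54/95 (≈-0.5684)
After 6 (thin lens f=38): x=-558/95 (≈-5.8737) theta=-747/1805 (≈-0.4139)
z_focus = -x_out/theta_out = -(-558/95)/(-747/1805) = -1178/83 ≈ -14.1928
Rounded to 4 decimal places: z = -14.1928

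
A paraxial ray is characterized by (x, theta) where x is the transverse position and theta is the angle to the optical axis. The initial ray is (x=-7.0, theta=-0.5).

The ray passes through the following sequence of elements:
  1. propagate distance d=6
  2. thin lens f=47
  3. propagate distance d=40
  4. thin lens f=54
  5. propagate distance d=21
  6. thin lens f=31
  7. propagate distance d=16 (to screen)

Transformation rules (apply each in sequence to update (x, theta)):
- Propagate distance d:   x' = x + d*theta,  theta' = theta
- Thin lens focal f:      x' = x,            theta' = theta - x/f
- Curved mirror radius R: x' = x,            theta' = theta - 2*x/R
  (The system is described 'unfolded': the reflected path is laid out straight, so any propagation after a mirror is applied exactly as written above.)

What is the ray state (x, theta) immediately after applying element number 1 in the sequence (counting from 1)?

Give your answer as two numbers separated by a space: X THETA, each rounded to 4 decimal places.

Initial: x=-7.0000 theta=-0.5000
After 1 (propagate distance d=6): x=-10.0000 theta=-0.5000
Rounded to 4 decimal places: x = -10.0000, theta = -0.5000

Answer: -10.0000 -0.5000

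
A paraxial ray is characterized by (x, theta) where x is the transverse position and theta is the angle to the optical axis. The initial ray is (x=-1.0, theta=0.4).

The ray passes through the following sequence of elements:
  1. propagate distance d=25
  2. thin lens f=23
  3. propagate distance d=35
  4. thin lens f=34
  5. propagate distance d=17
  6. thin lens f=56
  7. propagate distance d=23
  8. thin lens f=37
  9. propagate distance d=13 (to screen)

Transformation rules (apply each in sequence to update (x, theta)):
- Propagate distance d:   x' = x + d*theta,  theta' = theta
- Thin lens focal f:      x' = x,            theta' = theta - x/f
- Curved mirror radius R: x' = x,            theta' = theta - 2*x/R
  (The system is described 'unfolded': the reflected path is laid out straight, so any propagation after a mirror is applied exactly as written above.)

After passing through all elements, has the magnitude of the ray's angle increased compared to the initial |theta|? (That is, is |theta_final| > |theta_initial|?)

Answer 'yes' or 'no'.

Initial: x=-1.0000 theta=0.4000
After 1 (propagate distance d=25): x=9.0000 theta=0.4000
After 2 (thin lens f=23): x=9.0000 theta=1/115 (≈0.0087)
After 3 (propagate distance d=35): x=214/23 (≈9.3043) theta=1/115 (≈0.0087)
After 4 (thin lens f=34): x=214/23 (≈9.3043) theta=-518/1955 (≈-0.2650)
After 5 (propagate distance d=17): x=4.8000 theta=-518/1955 (≈-0.2650)
After 6 (thin lens f=56): x=4.8000 theta=-4799/13685 (≈-0.3507)
After 7 (propagate distance d=23): x=-1943/595 (≈-3.2655) theta=-4799/13685 (≈-0.3507)
After 8 (thin lens f=37): x=-1943/595 (≈-3.2655) theta=-18982/72335 (≈-0.2624)
After 9 (propagate distance d=13 (to screen)): x=-676171/101269 (≈-6.6770) theta=-18982/72335 (≈-0.2624)
|theta_initial|=0.4000 |theta_final|=18982/72335 (≈0.2624) -> not increased

Answer: no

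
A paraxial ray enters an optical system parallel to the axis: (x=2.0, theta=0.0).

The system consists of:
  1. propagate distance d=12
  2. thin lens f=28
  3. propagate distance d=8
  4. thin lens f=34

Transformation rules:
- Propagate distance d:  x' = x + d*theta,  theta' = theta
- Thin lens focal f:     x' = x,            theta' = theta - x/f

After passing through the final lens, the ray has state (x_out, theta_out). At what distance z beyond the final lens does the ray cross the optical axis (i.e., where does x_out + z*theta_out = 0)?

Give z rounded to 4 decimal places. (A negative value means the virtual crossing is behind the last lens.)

Answer: 12.5926

Derivation:
Initial: x=2.0000 theta=0.0000
After 1 (propagate distance d=12): x=2.0000 theta=0.0000
After 2 (thin lens f=28): x=2.0000 theta=-1/14 (≈-0.0714)
After 3 (propagate distance d=8): x=10/7 (≈1.4286) theta=-1/14 (≈-0.0714)
After 4 (thin lens f=34): x=10/7 (≈1.4286) theta=-27/238 (≈-0.1134)
z_focus = -x_out/theta_out = -(10/7)/(-27/238) = 340/27 ≈ 12.5926
Rounded to 4 decimal places: z = 12.5926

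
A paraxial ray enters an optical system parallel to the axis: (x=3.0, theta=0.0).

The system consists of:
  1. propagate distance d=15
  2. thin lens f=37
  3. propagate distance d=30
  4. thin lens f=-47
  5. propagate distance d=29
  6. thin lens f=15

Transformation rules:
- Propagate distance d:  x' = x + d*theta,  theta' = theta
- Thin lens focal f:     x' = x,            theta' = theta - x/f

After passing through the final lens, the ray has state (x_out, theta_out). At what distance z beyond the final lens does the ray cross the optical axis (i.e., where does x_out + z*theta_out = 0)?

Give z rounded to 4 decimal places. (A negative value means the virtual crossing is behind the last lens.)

Answer: 53.9610

Derivation:
Initial: x=3.0000 theta=0.0000
After 1 (propagate distance d=15): x=3.0000 theta=0.0000
After 2 (thin lens f=37): x=3.0000 theta=-3/37 (≈-0.0811)
After 3 (propagate distance d=30): x=21/37 (≈0.5676) theta=-3/37 (≈-0.0811)
After 4 (thin lens f=-47): x=21/37 (≈0.5676) theta=-120/1739 (≈-0.0690)
After 5 (propagate distance d=29): x=-2493/1739 (≈-1.4336) theta=-120/1739 (≈-0.0690)
After 6 (thin lens f=15): x=-2493/1739 (≈-1.4336) theta=231/8695 (≈0.0266)
z_focus = -x_out/theta_out = -(-2493/1739)/(231/8695) = 4155/77 ≈ 53.9610
Rounded to 4 decimal places: z = 53.9610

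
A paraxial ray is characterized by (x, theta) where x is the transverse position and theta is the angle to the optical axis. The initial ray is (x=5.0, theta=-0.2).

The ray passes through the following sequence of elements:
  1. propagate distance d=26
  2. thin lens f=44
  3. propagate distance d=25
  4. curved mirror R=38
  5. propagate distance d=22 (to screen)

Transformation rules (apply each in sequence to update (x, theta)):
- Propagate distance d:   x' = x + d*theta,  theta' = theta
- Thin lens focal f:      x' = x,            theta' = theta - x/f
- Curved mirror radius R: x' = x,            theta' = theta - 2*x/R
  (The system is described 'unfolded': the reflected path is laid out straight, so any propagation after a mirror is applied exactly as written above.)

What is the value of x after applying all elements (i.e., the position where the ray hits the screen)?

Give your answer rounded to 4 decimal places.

Initial: x=5.0000 theta=-0.2000
After 1 (propagate distance d=26): x=-0.2000 theta=-0.2000
After 2 (thin lens f=44): x=-0.2000 theta=-43/220 (≈-0.1955)
After 3 (propagate distance d=25): x=-1119/220 (≈-5.0864) theta=-43/220 (≈-0.1955)
After 4 (curved mirror R=38): x=-1119/220 (≈-5.0864) theta=151/2090 (≈0.0722)
After 5 (propagate distance d=22 (to screen)): x=-14617/4180 (≈-3.4969) theta=151/2090 (≈0.0722)
Rounded to 4 decimal places: x = -3.4969

Answer: -3.4969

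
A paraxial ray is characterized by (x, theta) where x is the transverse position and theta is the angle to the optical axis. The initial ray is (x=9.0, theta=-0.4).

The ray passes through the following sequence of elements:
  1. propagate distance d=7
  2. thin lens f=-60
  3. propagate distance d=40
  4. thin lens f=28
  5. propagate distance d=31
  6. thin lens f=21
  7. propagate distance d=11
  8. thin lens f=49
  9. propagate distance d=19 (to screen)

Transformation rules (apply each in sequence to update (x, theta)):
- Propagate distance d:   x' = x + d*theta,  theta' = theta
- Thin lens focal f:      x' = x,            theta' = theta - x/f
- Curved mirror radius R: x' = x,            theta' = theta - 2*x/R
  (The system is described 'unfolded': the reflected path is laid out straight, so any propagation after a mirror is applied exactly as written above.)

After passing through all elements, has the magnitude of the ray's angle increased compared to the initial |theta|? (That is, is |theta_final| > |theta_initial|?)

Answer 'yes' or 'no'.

Initial: x=9.0000 theta=-0.4000
After 1 (propagate distance d=7): x=6.2000 theta=-0.4000
After 2 (thin lens f=-60): x=6.2000 theta=-89/300 (≈-0.2967)
After 3 (propagate distance d=40): x=-17/3 (≈-5.6667) theta=-89/300 (≈-0.2967)
After 4 (thin lens f=28): x=-17/3 (≈-5.6667) theta=-33/350 (≈-0.0943)
After 5 (propagate distance d=31): x=-9019/1050 (≈-8.5895) theta=-33/350 (≈-0.0943)
After 6 (thin lens f=21): x=-9019/1050 (≈-8.5895) theta=694/2205 (≈0.3147)
After 7 (propagate distance d=11): x=-113059/22050 (≈-5.1274) theta=694/2205 (≈0.3147)
After 8 (thin lens f=49): x=-113059/22050 (≈-5.1274) theta=453119/1080450 (≈0.4194)
After 9 (propagate distance d=19 (to screen)): x=306937/108045 (≈2.8408) theta=453119/1080450 (≈0.4194)
|theta_initial|=0.4000 |theta_final|=453119/1080450 (≈0.4194) -> increased

Answer: yes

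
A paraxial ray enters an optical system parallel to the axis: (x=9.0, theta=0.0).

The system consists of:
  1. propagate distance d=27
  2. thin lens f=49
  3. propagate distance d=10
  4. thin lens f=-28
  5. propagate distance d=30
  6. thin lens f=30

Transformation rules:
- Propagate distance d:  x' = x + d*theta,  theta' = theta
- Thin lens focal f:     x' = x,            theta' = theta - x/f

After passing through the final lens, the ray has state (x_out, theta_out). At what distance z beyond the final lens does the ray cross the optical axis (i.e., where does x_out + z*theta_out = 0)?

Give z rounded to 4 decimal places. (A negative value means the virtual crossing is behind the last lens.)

Initial: x=9.0000 theta=0.0000
After 1 (propagate distance d=27): x=9.0000 theta=0.0000
After 2 (thin lens f=49): x=9.0000 theta=-9/49 (≈-0.1837)
After 3 (propagate distance d=10): x=351/49 (≈7.1633) theta=-9/49 (≈-0.1837)
After 4 (thin lens f=-28): x=351/49 (≈7.1633) theta=99/1372 (≈0.0722)
After 5 (propagate distance d=30): x=6399/686 (≈9.3280) theta=99/1372 (≈0.0722)
After 6 (thin lens f=30): x=6399/686 (≈9.3280) theta=-117/490 (≈-0.2388)
z_focus = -x_out/theta_out = -(6399/686)/(-117/490) = 3555/91 ≈ 39.0659
Rounded to 4 decimal places: z = 39.0659

Answer: 39.0659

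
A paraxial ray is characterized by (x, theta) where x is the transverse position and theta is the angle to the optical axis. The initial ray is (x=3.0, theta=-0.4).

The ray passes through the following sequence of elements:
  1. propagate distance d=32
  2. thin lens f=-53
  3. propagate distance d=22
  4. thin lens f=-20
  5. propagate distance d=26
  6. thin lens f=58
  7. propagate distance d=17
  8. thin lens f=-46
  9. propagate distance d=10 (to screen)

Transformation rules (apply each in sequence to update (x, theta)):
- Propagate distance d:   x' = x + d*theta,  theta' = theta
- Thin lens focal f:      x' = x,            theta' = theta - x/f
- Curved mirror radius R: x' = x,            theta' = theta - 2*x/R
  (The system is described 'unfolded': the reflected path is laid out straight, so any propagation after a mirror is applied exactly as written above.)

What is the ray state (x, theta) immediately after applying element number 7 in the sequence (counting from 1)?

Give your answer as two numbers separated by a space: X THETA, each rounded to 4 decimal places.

Initial: x=3.0000 theta=-0.4000
After 1 (propagate distance d=32): x=-9.8000 theta=-0.4000
After 2 (thin lens f=-53): x=-9.8000 theta=-31/53 (≈-0.5849)
After 3 (propagate distance d=22): x=-6007/265 (≈-22.6679) theta=-31/53 (≈-0.5849)
After 4 (thin lens f=-20): x=-6007/265 (≈-22.6679) theta=-9107/5300 (≈-1.7183)
After 5 (propagate distance d=26): x=-178461/2650 (≈-67.3438) theta=-9107/5300 (≈-1.7183)
After 6 (thin lens f=58): x=-178461/2650 (≈-67.3438) theta=-42821/76850 (≈-0.5572)
After 7 (propagate distance d=17): x=-2951663/38425 (≈-76.8162) theta=-42821/76850 (≈-0.5572)
Rounded to 4 decimal places: x = -76.8162, theta = -0.5572

Answer: -76.8162 -0.5572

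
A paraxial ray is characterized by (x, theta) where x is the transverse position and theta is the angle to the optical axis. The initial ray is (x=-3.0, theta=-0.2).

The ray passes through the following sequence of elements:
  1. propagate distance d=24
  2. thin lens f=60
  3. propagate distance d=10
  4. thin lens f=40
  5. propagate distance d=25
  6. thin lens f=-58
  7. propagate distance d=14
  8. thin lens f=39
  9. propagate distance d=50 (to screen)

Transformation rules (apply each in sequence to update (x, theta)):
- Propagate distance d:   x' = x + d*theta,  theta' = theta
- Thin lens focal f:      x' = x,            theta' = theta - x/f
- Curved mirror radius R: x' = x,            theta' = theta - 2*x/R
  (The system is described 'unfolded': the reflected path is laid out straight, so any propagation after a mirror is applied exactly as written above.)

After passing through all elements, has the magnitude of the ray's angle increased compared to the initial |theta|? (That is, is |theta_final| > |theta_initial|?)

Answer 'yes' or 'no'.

Initial: x=-3.0000 theta=-0.2000
After 1 (propagate distance d=24): x=-7.8000 theta=-0.2000
After 2 (thin lens f=60): x=-7.8000 theta=-0.0700
After 3 (propagate distance d=10): x=-8.5000 theta=-0.0700
After 4 (thin lens f=40): x=-8.5000 theta=0.1425
After 5 (propagate distance d=25): x=-4.9375 theta=0.1425
After 6 (thin lens f=-58): x=-4.9375 theta=1331/23200 (≈0.0574)
After 7 (propagate distance d=14): x=-23979/5800 (≈-4.1343) theta=1331/23200 (≈0.0574)
After 8 (thin lens f=39): x=-23979/5800 (≈-4.1343) theta=1971/12064 (≈0.1634)
After 9 (propagate distance d=50 (to screen)): x=608421/150800 (≈4.0346) theta=1971/12064 (≈0.1634)
|theta_initial|=0.2000 |theta_final|=1971/12064 (≈0.1634) -> not increased

Answer: no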